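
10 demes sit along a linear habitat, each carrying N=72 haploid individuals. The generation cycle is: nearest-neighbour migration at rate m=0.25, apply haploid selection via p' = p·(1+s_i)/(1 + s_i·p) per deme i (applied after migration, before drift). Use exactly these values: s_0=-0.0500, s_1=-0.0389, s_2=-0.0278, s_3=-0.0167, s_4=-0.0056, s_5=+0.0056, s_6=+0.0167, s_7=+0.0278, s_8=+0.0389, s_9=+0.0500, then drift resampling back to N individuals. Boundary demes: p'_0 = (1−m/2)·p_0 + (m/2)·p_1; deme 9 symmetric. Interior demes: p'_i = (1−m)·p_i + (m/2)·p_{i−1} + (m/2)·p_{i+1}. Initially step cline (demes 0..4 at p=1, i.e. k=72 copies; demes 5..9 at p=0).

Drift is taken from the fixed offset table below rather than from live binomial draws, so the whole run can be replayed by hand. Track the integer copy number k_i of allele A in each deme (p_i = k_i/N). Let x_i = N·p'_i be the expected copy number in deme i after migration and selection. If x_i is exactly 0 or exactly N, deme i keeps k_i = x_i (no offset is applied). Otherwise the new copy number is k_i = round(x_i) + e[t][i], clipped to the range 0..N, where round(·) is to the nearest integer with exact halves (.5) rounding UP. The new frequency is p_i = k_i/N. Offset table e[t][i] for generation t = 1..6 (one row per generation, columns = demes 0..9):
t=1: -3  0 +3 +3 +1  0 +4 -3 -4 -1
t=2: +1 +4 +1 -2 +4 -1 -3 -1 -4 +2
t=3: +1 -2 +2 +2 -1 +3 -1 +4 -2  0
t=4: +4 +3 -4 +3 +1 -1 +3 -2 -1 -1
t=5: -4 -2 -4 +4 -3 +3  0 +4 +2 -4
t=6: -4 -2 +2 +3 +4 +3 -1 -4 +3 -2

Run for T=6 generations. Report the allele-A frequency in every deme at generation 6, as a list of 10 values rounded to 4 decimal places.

[0.9444, 0.9306, 0.9444, 0.9861, 0.7361, 0.4167, 0.1111, 0.0139, 0.0556, 0.0000]

t=0: k=[72 72 72 72 72 0 0 0 0 0]
t=1: x=[72.0000 72.0000 72.0000 72.0000 62.9557 9.0441 0.0000 0.0000 0.0000 0.0000] k=[72 72 72 72 64 9 0 0 0 0]
t=2: x=[72.0000 72.0000 72.0000 70.9833 58.0620 14.8156 1.1435 0.0000 0.0000 0.0000] k=[72 72 72 69 62 14 0 0 0 0]
t=3: x=[72.0000 72.0000 71.6143 68.4435 56.8078 18.3262 1.7785 0.0000 0.0000 0.0000] k=[72 72 72 70 56 21 1 0 0 0]
t=4: x=[72.0000 72.0000 71.7429 68.4435 53.2974 22.9622 3.4287 0.1285 0.0000 0.0000] k=[72 72 68 71 54 22 6 0 0 0]
t=5: x=[72.0000 71.4799 68.7896 68.4435 52.0441 24.0894 7.3587 0.7706 0.0000 0.0000] k=[72 69 65 72 49 27 7 5 0 0]
t=6: x=[71.6054 68.7542 66.2271 68.1897 49.0373 27.3446 9.3843 4.7451 0.6491 0.0000] k=[68 67 68 71 53 30 8 1 4 0]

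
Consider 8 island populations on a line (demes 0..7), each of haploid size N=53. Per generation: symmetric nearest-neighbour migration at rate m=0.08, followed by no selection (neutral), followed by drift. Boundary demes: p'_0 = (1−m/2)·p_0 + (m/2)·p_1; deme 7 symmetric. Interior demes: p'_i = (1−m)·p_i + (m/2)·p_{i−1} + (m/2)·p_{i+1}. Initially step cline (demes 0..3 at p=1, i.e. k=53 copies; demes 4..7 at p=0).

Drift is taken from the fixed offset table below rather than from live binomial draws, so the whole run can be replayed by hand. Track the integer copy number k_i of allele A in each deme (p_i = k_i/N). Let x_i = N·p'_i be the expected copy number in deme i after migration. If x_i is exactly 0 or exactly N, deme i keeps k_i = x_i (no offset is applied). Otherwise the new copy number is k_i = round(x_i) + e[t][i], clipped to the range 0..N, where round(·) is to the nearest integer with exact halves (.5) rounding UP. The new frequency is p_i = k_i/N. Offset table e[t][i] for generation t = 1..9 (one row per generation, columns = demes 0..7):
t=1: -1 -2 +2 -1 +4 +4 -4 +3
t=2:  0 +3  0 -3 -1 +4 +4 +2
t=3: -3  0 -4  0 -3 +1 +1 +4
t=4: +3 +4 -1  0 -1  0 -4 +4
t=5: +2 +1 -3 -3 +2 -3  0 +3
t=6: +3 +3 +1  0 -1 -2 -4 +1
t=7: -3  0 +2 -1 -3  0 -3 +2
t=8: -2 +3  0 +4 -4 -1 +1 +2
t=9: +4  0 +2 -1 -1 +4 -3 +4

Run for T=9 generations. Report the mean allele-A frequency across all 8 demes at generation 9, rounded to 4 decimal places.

t=0: k=[53 53 53 53 0 0 0 0]
t=1: x=[53.0000 53.0000 53.0000 50.8800 2.1200 0.0000 0.0000 0.0000] k=[53 53 53 50 6 0 0 0]
t=2: x=[53.0000 53.0000 52.8800 48.3600 7.5200 0.2400 0.0000 0.0000] k=[53 53 53 45 7 4 0 0]
t=3: x=[53.0000 53.0000 52.6800 43.8000 8.4000 3.9600 0.1600 0.0000] k=[53 53 49 44 5 5 1 0]
t=4: x=[53.0000 52.8400 48.9600 42.6400 6.5600 4.8400 1.1200 0.0400] k=[53 53 48 43 6 5 0 4]
t=5: x=[53.0000 52.8000 48.0000 41.7200 7.4400 4.8400 0.3600 3.8400] k=[53 53 45 39 9 2 0 7]
t=6: x=[53.0000 52.6800 45.0800 38.0400 9.9200 2.2000 0.3600 6.7200] k=[53 53 46 38 9 0 0 8]
t=7: x=[53.0000 52.7200 45.9600 37.1600 9.8000 0.3600 0.3200 7.6800] k=[53 53 48 36 7 0 0 10]
t=8: x=[53.0000 52.8000 47.7200 35.3200 7.8800 0.2800 0.4000 9.6000] k=[53 53 48 39 4 0 1 12]
t=9: x=[53.0000 52.8000 47.8400 37.9600 5.2400 0.2000 1.4000 11.5600] k=[53 53 50 37 4 4 0 16]

0.5118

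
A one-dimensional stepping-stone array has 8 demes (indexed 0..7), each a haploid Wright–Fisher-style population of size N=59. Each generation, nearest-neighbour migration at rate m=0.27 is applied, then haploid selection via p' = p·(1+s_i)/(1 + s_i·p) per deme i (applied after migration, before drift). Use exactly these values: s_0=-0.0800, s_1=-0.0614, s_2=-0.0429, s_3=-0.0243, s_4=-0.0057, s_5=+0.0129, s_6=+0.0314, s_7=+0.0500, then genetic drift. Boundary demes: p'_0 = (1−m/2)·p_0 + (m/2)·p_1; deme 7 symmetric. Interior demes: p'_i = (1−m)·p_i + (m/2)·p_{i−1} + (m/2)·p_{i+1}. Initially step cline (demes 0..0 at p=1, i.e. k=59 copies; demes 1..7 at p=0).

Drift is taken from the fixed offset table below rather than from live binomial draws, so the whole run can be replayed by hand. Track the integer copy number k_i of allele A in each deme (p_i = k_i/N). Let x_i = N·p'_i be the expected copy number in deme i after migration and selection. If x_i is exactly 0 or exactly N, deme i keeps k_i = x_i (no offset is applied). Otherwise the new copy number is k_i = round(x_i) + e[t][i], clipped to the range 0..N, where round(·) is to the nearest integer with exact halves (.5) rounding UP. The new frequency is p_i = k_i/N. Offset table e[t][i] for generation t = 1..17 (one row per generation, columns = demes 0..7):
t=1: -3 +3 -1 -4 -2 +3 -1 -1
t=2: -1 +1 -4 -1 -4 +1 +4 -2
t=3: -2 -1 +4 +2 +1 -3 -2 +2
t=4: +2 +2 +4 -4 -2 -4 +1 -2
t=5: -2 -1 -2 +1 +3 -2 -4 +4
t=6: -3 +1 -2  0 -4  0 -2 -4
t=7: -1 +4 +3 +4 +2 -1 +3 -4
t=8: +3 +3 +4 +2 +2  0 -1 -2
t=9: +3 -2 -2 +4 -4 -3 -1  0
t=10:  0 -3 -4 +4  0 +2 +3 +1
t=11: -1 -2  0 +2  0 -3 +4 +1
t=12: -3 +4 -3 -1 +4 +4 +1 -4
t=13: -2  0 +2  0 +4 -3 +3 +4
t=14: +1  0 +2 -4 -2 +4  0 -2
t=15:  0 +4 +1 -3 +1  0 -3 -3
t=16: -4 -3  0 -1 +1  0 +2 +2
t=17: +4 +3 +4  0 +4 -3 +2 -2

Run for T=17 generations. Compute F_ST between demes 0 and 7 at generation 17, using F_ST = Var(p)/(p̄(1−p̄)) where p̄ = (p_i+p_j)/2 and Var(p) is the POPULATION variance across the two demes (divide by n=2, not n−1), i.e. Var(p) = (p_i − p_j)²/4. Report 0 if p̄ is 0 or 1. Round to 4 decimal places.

0.0826

t=0: k=[59 0 0 0 0 0 0 0]
t=1: x=[50.4428 7.5384 0.0000 0.0000 0.0000 0.0000 0.0000 0.0000] k=[47 11 0 0 0 0 0 0]
t=2: x=[41.1183 13.6973 1.4228 0.0000 0.0000 0.0000 0.0000 0.0000] k=[40 15 0 0 0 0 0 0]
t=3: x=[35.4558 15.6117 1.9410 0.0000 0.0000 0.0000 0.0000 0.0000] k=[33 15 6 0 0 0 0 0]
t=4: x=[29.3406 15.4806 6.1589 0.7906 0.0000 0.0000 0.0000 0.0000] k=[31 17 10 0 0 0 0 0]
t=5: x=[27.8817 17.1637 9.2479 1.3179 0.0000 0.0000 0.0000 0.0000] k=[26 16 7 2 0 0 0 0]
t=6: x=[23.4622 15.4029 7.2563 2.3489 0.2685 0.0000 0.0000 0.0000] k=[20 16 5 2 0 0 0 0]
t=7: x=[18.3884 14.3555 5.8450 2.0850 0.2685 0.0000 0.0000 0.0000] k=[17 18 9 6 2 0 0 0]
t=8: x=[16.1392 15.9033 9.4566 5.7363 2.2576 0.2735 0.0000 0.0000] k=[19 19 13 8 4 0 0 0]
t=9: x=[17.9422 17.4026 12.6927 7.9640 3.9787 0.5469 0.0000 0.0000] k=[21 15 11 12 0 0 0 0]
t=10: x=[19.0976 14.5639 11.2698 10.0384 1.6110 0.0000 0.0000 0.0000] k=[19 12 7 14 2 0 0 0]
t=11: x=[17.0275 11.6656 8.3022 11.2099 3.3320 0.2735 0.0000 0.0000] k=[16 10 8 13 3 0 0 0]
t=12: x=[14.2687 10.0026 8.6173 10.7569 3.9240 0.4102 0.0000 0.0000] k=[11 14 6 10 8 4 0 0]
t=13: x=[10.6574 11.9016 7.3337 9.0008 7.6917 4.0481 0.5568 0.0000] k=[9 12 9 9 12 1 4 0]
t=14: x=[8.7644 10.6267 9.0635 9.2121 10.0622 2.9254 3.1458 0.5667] k=[10 11 11 5 8 7 3 0]
t=15: x=[9.4541 10.3145 9.8257 6.0795 7.4228 6.6705 3.2281 0.4251] k=[9 14 11 3 8 7 0 0]
t=16: x=[9.0193 12.2920 9.9568 4.6486 7.1540 6.2614 0.9742 0.0000] k=[5 9 10 4 8 6 3 0]
t=17: x=[5.1354 8.1401 8.7240 5.2315 7.1540 5.9331 3.0893 0.4251] k=[9 11 13 5 11 3 5 0]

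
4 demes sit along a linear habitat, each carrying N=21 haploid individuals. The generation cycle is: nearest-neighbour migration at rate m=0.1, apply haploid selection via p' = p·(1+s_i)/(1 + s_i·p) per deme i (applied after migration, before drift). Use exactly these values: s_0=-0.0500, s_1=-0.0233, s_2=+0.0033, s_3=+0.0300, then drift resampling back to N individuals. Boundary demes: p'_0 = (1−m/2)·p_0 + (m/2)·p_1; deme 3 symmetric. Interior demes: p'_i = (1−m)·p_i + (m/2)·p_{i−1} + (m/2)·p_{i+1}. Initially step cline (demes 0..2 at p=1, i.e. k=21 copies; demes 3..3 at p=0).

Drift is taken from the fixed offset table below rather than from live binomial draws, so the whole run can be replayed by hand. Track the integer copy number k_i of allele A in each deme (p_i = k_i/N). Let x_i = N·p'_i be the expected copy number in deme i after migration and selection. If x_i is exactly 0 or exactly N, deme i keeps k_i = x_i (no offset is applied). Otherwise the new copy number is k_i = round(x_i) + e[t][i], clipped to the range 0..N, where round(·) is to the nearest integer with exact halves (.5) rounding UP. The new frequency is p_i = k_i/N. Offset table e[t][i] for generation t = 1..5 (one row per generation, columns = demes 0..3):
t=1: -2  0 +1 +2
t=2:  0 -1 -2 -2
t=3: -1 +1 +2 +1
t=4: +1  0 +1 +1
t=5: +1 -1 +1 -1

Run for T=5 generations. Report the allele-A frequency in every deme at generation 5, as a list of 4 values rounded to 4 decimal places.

[1.0000, 0.9524, 0.9048, 0.2857]

t=0: k=[21 21 21 0]
t=1: x=[21.0000 21.0000 19.9533 1.0799] k=[21 21 21 3]
t=2: x=[21.0000 21.0000 20.1028 3.9947] k=[21 21 18 2]
t=3: x=[21.0000 20.8464 17.3599 2.8725] k=[21 21 19 4]
t=4: x=[21.0000 20.8976 18.3576 4.8595] k=[21 21 19 6]
t=5: x=[21.0000 20.8976 18.4574 6.7850] k=[21 20 19 6]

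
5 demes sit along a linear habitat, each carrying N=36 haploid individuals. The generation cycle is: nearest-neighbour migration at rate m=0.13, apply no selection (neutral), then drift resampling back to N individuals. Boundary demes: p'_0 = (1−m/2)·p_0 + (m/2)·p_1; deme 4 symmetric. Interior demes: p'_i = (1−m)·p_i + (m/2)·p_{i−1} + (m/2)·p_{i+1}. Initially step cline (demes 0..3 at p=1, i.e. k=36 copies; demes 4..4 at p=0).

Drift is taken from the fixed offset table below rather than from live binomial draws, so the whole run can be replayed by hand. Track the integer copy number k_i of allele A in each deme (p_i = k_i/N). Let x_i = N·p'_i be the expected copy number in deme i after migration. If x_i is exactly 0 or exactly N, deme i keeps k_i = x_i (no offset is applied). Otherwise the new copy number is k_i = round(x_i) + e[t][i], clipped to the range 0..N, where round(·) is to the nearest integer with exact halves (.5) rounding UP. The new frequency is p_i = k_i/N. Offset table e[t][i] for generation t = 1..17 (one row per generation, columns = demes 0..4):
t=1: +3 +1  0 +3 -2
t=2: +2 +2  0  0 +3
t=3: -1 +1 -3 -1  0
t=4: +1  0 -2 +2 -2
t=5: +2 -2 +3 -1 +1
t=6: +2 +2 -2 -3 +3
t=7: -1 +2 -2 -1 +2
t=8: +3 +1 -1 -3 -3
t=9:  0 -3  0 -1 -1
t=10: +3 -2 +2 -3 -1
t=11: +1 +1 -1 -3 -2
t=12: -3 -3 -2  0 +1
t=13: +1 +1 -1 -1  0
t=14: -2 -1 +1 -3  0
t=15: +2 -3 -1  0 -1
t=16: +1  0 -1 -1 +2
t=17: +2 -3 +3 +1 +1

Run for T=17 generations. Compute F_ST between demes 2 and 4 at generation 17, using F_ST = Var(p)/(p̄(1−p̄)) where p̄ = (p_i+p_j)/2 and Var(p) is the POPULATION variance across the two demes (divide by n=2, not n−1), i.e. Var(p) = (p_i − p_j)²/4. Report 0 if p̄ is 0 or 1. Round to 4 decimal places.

t=0: k=[36 36 36 36 0]
t=1: x=[36.0000 36.0000 36.0000 33.6600 2.3400] k=[36 36 36 36 0]
t=2: x=[36.0000 36.0000 36.0000 33.6600 2.3400] k=[36 36 36 34 5]
t=3: x=[36.0000 36.0000 35.8700 32.2450 6.8850] k=[36 36 33 31 7]
t=4: x=[36.0000 35.8050 33.0650 29.5700 8.5600] k=[36 36 31 32 7]
t=5: x=[36.0000 35.6750 31.3900 30.3100 8.6250] k=[36 34 34 29 10]
t=6: x=[35.8700 34.1300 33.6750 28.0900 11.2350] k=[36 36 32 25 14]
t=7: x=[36.0000 35.7400 31.8050 24.7400 14.7150] k=[36 36 30 24 17]
t=8: x=[36.0000 35.6100 30.0000 23.9350 17.4550] k=[36 36 29 21 14]
t=9: x=[36.0000 35.5450 28.9350 21.0650 14.4550] k=[36 33 29 20 13]
t=10: x=[35.8050 32.9350 28.6750 20.1300 13.4550] k=[36 31 31 17 12]
t=11: x=[35.6750 31.3250 30.0900 17.5850 12.3250] k=[36 32 29 15 10]
t=12: x=[35.7400 32.0650 28.2850 15.5850 10.3250] k=[33 29 26 16 11]
t=13: x=[32.7400 29.0650 25.5450 16.3250 11.3250] k=[34 30 25 15 11]
t=14: x=[33.7400 29.9350 24.6750 15.3900 11.2600] k=[32 29 26 12 11]
t=15: x=[31.8050 29.0000 25.2850 12.8450 11.0650] k=[34 26 24 13 10]
t=16: x=[33.4800 26.3900 23.4150 13.5200 10.1950] k=[34 26 22 13 12]
t=17: x=[33.4800 26.2600 21.6750 13.5200 12.0650] k=[35 23 25 15 13]

0.1115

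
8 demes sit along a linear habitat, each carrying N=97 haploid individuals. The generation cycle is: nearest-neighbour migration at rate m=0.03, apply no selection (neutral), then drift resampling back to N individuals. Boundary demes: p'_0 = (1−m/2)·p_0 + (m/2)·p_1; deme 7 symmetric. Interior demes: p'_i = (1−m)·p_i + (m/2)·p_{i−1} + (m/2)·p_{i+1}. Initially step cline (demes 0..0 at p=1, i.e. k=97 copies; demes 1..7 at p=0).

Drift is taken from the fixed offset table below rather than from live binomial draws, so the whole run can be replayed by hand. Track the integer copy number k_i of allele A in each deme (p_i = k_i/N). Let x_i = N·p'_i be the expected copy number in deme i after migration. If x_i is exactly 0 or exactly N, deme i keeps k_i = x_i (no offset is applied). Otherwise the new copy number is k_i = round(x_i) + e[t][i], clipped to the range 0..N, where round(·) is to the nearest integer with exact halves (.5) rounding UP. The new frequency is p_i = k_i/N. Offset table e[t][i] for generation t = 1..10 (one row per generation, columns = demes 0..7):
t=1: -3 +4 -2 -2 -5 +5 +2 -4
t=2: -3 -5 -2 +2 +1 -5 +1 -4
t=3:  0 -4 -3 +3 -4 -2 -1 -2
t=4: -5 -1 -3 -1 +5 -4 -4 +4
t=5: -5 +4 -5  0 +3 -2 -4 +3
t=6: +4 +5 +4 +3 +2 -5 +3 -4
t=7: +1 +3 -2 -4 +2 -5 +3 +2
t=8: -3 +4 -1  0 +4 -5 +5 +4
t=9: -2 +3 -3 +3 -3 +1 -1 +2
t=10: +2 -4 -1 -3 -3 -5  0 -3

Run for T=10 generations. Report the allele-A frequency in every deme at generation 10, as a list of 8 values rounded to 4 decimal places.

[0.7526, 0.2062, 0.0000, 0.0000, 0.0000, 0.0000, 0.0000, 0.0000]

t=0: k=[97 0 0 0 0 0 0 0]
t=1: x=[95.5450 1.4550 0.0000 0.0000 0.0000 0.0000 0.0000 0.0000] k=[93 5 0 0 0 0 0 0]
t=2: x=[91.6800 6.2450 0.0750 0.0000 0.0000 0.0000 0.0000 0.0000] k=[89 1 0 0 0 0 0 0]
t=3: x=[87.6800 2.3050 0.0150 0.0000 0.0000 0.0000 0.0000 0.0000] k=[88 0 0 0 0 0 0 0]
t=4: x=[86.6800 1.3200 0.0000 0.0000 0.0000 0.0000 0.0000 0.0000] k=[82 0 0 0 0 0 0 0]
t=5: x=[80.7700 1.2300 0.0000 0.0000 0.0000 0.0000 0.0000 0.0000] k=[76 5 0 0 0 0 0 0]
t=6: x=[74.9350 5.9900 0.0750 0.0000 0.0000 0.0000 0.0000 0.0000] k=[79 11 4 0 0 0 0 0]
t=7: x=[77.9800 11.9150 4.0450 0.0600 0.0000 0.0000 0.0000 0.0000] k=[79 15 2 0 0 0 0 0]
t=8: x=[78.0400 15.7650 2.1650 0.0300 0.0000 0.0000 0.0000 0.0000] k=[75 20 1 0 0 0 0 0]
t=9: x=[74.1750 20.5400 1.2700 0.0150 0.0000 0.0000 0.0000 0.0000] k=[72 24 0 3 0 0 0 0]
t=10: x=[71.2800 24.3600 0.4050 2.9100 0.0450 0.0000 0.0000 0.0000] k=[73 20 0 0 0 0 0 0]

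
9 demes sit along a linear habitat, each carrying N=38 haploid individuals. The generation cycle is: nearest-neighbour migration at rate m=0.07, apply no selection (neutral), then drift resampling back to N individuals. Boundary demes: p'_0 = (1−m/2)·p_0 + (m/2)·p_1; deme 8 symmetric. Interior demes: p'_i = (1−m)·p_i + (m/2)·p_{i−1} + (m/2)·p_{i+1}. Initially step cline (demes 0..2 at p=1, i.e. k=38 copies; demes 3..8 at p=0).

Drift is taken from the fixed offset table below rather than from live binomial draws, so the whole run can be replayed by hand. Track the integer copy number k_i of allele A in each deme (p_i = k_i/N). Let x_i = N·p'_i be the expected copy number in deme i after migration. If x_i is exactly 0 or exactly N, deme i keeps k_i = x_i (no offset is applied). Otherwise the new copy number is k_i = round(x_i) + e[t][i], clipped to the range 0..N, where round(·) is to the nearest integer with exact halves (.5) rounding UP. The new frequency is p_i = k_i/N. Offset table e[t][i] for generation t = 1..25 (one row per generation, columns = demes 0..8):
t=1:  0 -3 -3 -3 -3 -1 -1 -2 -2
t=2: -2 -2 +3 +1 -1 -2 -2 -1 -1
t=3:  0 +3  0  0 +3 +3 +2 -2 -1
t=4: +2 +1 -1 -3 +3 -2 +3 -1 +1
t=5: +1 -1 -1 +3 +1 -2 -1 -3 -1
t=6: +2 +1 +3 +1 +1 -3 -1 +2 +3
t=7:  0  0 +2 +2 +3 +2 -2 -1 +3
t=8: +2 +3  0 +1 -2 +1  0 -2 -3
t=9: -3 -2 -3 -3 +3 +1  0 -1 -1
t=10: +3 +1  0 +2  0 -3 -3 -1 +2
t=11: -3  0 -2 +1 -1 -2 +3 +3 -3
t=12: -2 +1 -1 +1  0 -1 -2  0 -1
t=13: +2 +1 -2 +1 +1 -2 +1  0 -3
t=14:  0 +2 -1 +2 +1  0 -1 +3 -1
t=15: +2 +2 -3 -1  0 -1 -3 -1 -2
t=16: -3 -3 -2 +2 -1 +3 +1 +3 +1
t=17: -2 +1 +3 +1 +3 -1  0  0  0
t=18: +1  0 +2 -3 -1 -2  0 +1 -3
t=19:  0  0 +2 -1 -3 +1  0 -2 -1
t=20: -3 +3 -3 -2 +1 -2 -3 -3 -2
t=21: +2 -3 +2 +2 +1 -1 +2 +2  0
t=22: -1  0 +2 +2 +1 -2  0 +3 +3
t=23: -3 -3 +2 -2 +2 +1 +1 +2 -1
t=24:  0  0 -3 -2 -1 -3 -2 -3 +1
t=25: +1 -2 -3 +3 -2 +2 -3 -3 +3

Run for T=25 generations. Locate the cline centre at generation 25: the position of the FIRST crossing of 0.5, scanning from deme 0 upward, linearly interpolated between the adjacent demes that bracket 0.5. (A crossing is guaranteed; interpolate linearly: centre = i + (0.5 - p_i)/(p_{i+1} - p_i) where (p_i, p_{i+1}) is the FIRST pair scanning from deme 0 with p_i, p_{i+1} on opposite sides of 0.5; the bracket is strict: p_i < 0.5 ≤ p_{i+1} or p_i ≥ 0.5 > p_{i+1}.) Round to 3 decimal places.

2.833

t=0: k=[38 38 38 0 0 0 0 0 0]
t=1: x=[38.0000 38.0000 36.6700 1.3300 0.0000 0.0000 0.0000 0.0000 0.0000] k=[38 38 34 0 0 0 0 0 0]
t=2: x=[38.0000 37.8600 32.9500 1.1900 0.0000 0.0000 0.0000 0.0000 0.0000] k=[38 36 36 2 0 0 0 0 0]
t=3: x=[37.9300 36.0700 34.8100 3.1200 0.0700 0.0000 0.0000 0.0000 0.0000] k=[38 38 35 3 3 0 0 0 0]
t=4: x=[38.0000 37.8950 33.9850 4.1200 2.8950 0.1050 0.0000 0.0000 0.0000] k=[38 38 33 1 6 0 0 0 0]
t=5: x=[38.0000 37.8250 32.0550 2.2950 5.6150 0.2100 0.0000 0.0000 0.0000] k=[38 37 31 5 7 0 0 0 0]
t=6: x=[37.9650 36.8250 30.3000 5.9800 6.6850 0.2450 0.0000 0.0000 0.0000] k=[38 38 33 7 8 0 0 0 0]
t=7: x=[38.0000 37.8250 32.2650 7.9450 7.6850 0.2800 0.0000 0.0000 0.0000] k=[38 38 34 10 11 2 0 0 0]
t=8: x=[38.0000 37.8600 33.3000 10.8750 10.6500 2.2450 0.0700 0.0000 0.0000] k=[38 38 33 12 9 3 0 0 0]
t=9: x=[38.0000 37.8250 32.4400 12.6300 8.8950 3.1050 0.1050 0.0000 0.0000] k=[38 36 29 10 12 4 0 0 0]
t=10: x=[37.9300 35.8250 28.5800 10.7350 11.6500 4.1400 0.1400 0.0000 0.0000] k=[38 37 29 13 12 1 0 0 0]
t=11: x=[37.9650 36.7550 28.7200 13.5250 11.6500 1.3500 0.0350 0.0000 0.0000] k=[35 37 27 15 11 0 3 0 0]
t=12: x=[35.0700 36.5800 26.9300 15.2800 10.7550 0.4900 2.7900 0.1050 0.0000] k=[33 38 26 16 11 0 1 0 0]
t=13: x=[33.1750 37.4050 26.0700 16.1750 10.7900 0.4200 0.9300 0.0350 0.0000] k=[35 38 24 17 12 0 2 0 0]
t=14: x=[35.1050 37.4050 24.2450 17.0700 11.7550 0.4900 1.8600 0.0700 0.0000] k=[35 38 23 19 13 0 1 3 0]
t=15: x=[35.1050 37.3700 23.3850 18.9300 12.7550 0.4900 1.0350 2.8250 0.1050] k=[37 38 20 18 13 0 0 2 0]
t=16: x=[37.0350 37.3350 20.5600 17.8950 12.7200 0.4550 0.0700 1.8600 0.0700] k=[34 34 19 20 12 3 1 5 1]
t=17: x=[34.0000 33.4750 19.5600 19.6850 11.9650 3.2450 1.2100 4.7200 1.1400] k=[32 34 23 21 15 2 1 5 1]
t=18: x=[32.0700 33.5450 23.3150 20.8600 14.7550 2.4200 1.1750 4.7200 1.1400] k=[33 34 25 18 14 0 1 6 0]
t=19: x=[33.0350 33.6500 25.0700 18.1050 13.6500 0.5250 1.1400 5.6150 0.2100] k=[33 34 27 17 11 2 1 4 0]
t=20: x=[33.0350 33.7200 26.8950 17.1400 10.8950 2.2800 1.1400 3.7550 0.1400] k=[30 37 24 15 12 0 0 1 0]
t=21: x=[30.2450 36.3000 24.1400 15.2100 11.6850 0.4200 0.0350 0.9300 0.0350] k=[32 33 26 17 13 0 2 3 0]
t=22: x=[32.0350 32.7200 25.9300 17.1750 12.6850 0.5250 1.9650 2.8600 0.1050] k=[31 33 28 19 14 0 2 6 3]
t=23: x=[31.0700 32.7550 27.8600 19.1400 13.6850 0.5600 2.0700 5.7550 3.1050] k=[28 30 30 17 16 2 3 8 2]
t=24: x=[28.0700 29.9300 29.5450 17.4200 15.5450 2.5250 3.1400 7.6150 2.2100] k=[28 30 27 15 15 0 1 5 3]
t=25: x=[28.0700 29.8250 26.6850 15.4200 14.4750 0.5600 1.1050 4.7900 3.0700] k=[29 28 24 18 12 3 0 2 6]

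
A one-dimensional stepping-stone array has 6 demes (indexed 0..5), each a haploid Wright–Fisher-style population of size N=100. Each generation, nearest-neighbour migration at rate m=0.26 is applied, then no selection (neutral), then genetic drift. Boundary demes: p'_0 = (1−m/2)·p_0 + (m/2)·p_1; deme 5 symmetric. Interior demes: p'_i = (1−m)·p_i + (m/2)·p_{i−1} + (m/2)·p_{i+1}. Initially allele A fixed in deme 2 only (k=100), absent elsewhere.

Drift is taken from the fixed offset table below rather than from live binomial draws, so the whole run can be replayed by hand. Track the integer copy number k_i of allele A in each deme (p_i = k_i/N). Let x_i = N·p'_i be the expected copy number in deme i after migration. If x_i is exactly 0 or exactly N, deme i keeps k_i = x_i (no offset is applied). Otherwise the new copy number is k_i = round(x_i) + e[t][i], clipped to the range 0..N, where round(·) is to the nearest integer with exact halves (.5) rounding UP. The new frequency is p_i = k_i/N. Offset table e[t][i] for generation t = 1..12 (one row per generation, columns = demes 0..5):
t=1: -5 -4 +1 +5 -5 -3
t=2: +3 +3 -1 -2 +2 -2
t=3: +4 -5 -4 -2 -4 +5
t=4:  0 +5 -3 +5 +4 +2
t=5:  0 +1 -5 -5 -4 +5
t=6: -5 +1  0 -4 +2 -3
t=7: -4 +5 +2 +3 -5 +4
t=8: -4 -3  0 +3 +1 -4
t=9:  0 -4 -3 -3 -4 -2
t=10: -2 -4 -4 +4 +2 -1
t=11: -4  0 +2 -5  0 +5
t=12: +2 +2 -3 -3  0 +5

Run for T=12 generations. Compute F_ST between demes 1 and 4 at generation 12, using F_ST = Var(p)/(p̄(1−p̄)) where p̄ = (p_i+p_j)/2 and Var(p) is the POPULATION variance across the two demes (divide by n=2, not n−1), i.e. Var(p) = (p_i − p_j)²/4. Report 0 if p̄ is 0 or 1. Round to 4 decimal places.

t=0: k=[0 0 100 0 0 0]
t=1: x=[0.0000 13.0000 74.0000 13.0000 0.0000 0.0000] k=[0 9 75 18 0 0]
t=2: x=[1.1700 16.4100 59.0100 23.0700 2.3400 0.0000] k=[4 19 58 21 4 0]
t=3: x=[5.9500 22.1200 48.1200 23.6000 5.6900 0.5200] k=[10 17 44 22 2 6]
t=4: x=[10.9100 19.6000 37.6300 22.2600 5.1200 5.4800] k=[11 25 35 27 9 7]
t=5: x=[12.8200 24.4800 32.6600 25.7000 11.0800 7.2600] k=[13 25 28 21 7 12]
t=6: x=[14.5600 23.8300 26.7000 20.0900 9.4700 11.3500] k=[10 25 27 16 11 8]
t=7: x=[11.9500 23.3100 25.3100 16.7800 11.2600 8.3900] k=[8 28 27 20 6 12]
t=8: x=[10.6000 25.2700 26.2200 19.0900 8.6000 11.2200] k=[7 22 26 22 10 7]
t=9: x=[8.9500 20.5700 24.9600 20.9600 11.1700 7.3900] k=[9 17 22 18 7 5]
t=10: x=[10.0400 16.6100 20.8300 17.0900 8.1700 5.2600] k=[8 13 17 21 10 4]
t=11: x=[8.6500 12.8700 17.0000 19.0500 10.6500 4.7800] k=[5 13 19 14 11 10]
t=12: x=[6.0400 12.7400 17.5700 14.2600 11.2600 10.1300] k=[8 15 15 11 11 15]

0.0035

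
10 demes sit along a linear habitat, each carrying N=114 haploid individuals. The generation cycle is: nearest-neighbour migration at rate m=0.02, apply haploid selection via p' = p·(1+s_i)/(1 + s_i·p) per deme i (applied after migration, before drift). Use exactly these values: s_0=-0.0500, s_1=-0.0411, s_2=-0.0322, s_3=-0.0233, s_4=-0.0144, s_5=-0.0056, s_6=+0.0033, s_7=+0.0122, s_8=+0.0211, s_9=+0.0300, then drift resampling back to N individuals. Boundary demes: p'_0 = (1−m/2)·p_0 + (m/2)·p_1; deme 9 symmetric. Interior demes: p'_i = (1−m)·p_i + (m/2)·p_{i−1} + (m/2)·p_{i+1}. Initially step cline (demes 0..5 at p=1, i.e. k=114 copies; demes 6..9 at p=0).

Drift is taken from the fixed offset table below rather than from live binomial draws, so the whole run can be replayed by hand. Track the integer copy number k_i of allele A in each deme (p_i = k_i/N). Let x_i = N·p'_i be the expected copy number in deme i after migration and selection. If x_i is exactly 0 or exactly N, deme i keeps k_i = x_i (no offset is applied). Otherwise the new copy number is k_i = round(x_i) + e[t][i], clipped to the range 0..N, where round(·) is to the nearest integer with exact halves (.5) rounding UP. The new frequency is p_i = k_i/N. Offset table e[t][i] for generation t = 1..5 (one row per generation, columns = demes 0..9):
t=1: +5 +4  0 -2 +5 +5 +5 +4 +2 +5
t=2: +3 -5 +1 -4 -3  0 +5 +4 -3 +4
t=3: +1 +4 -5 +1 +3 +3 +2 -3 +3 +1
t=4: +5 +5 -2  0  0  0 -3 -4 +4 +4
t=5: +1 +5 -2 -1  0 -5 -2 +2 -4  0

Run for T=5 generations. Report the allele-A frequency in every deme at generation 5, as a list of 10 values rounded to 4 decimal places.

[1.0000, 1.0000, 1.0000, 1.0000, 1.0000, 0.9386, 0.1053, 0.0175, 0.0263, 0.0351]

t=0: k=[114 114 114 114 114 114 0 0 0 0]
t=1: x=[114.0000 114.0000 114.0000 114.0000 114.0000 112.8536 1.1437 0.0000 0.0000 0.0000] k=[114 114 114 114 114 114 6 0 0 0]
t=2: x=[114.0000 114.0000 114.0000 114.0000 114.0000 112.9140 7.0417 0.0607 0.0000 0.0000] k=[114 114 114 114 114 113 12 4 0 0]
t=3: x=[114.0000 114.0000 114.0000 114.0000 113.9899 111.9889 12.9678 4.0875 0.0408 0.0000] k=[114 114 114 114 114 114 15 1 3 0]
t=4: x=[114.0000 114.0000 114.0000 114.0000 114.0000 113.0045 15.8950 1.1740 3.0106 0.0309] k=[114 114 114 114 114 113 13 0 7 4]
t=5: x=[114.0000 114.0000 114.0000 114.0000 113.9899 111.9990 13.9102 0.2024 7.0366 4.1465] k=[114 114 114 114 114 107 12 2 3 4]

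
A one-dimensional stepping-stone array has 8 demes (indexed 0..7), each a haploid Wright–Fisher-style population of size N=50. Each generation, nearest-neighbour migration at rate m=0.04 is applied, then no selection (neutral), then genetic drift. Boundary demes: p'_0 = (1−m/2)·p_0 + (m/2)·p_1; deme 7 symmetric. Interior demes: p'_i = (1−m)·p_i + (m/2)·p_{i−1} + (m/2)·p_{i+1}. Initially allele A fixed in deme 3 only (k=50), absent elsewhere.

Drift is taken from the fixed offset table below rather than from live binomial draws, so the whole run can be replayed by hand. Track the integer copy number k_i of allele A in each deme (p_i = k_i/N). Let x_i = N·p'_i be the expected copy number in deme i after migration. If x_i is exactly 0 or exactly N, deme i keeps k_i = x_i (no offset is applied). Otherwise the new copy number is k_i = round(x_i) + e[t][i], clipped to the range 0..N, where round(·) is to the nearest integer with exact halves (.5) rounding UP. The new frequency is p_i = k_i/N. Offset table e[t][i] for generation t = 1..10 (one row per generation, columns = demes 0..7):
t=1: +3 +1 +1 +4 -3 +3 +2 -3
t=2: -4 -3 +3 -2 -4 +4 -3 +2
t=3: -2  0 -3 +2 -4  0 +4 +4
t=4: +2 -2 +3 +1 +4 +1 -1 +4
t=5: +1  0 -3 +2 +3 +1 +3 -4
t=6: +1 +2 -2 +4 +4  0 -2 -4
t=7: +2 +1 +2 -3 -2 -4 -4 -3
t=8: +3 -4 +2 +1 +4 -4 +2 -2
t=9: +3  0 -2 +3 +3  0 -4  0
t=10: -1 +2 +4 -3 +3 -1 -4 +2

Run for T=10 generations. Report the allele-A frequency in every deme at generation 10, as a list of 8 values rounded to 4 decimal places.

[0.1400, 0.0400, 0.2800, 0.8200, 0.4400, 0.0000, 0.0000, 0.0000]

t=0: k=[0 0 0 50 0 0 0 0]
t=1: x=[0.0000 0.0000 1.0000 48.0000 1.0000 0.0000 0.0000 0.0000] k=[0 0 2 50 0 0 0 0]
t=2: x=[0.0000 0.0400 2.9200 48.0400 1.0000 0.0000 0.0000 0.0000] k=[0 0 6 46 0 0 0 0]
t=3: x=[0.0000 0.1200 6.6800 44.2800 0.9200 0.0000 0.0000 0.0000] k=[0 0 4 46 0 0 0 0]
t=4: x=[0.0000 0.0800 4.7600 44.2400 0.9200 0.0000 0.0000 0.0000] k=[0 0 8 45 5 0 0 0]
t=5: x=[0.0000 0.1600 8.5800 43.4600 5.7000 0.1000 0.0000 0.0000] k=[0 0 6 45 9 1 0 0]
t=6: x=[0.0000 0.1200 6.6600 43.5000 9.5600 1.1400 0.0200 0.0000] k=[0 2 5 48 14 1 0 0]
t=7: x=[0.0400 2.0200 5.8000 46.4600 14.4200 1.2400 0.0200 0.0000] k=[2 3 8 43 12 0 0 0]
t=8: x=[2.0200 3.0800 8.6000 41.6800 12.3800 0.2400 0.0000 0.0000] k=[5 0 11 43 16 0 0 0]
t=9: x=[4.9000 0.3200 11.4200 41.8200 16.2200 0.3200 0.0000 0.0000] k=[8 0 9 45 19 0 0 0]
t=10: x=[7.8400 0.3400 9.5400 43.7600 19.1400 0.3800 0.0000 0.0000] k=[7 2 14 41 22 0 0 0]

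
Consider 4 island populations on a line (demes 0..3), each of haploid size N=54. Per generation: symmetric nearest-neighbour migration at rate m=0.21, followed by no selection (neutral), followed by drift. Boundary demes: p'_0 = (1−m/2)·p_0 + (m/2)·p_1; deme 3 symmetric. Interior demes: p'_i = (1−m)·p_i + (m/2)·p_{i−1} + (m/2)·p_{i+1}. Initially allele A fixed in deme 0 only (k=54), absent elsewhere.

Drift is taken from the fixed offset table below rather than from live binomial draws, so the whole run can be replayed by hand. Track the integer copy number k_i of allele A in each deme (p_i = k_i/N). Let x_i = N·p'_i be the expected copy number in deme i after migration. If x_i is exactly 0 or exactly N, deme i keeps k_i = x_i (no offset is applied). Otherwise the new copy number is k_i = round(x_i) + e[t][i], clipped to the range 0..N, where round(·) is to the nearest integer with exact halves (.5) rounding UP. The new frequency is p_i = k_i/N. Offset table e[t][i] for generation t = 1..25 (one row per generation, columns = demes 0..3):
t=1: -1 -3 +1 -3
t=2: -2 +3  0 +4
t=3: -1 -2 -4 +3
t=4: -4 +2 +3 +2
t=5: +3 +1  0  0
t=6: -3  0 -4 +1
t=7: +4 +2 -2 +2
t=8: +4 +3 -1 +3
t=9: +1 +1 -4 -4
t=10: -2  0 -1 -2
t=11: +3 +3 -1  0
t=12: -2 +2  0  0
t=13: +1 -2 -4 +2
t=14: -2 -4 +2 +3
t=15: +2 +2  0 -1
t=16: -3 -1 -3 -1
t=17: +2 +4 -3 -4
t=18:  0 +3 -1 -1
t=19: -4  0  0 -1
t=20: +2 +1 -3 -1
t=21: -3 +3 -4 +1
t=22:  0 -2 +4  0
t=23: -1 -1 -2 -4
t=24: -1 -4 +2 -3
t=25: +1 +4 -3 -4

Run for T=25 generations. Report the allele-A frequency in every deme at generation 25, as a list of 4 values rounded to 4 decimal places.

[0.2963, 0.2593, 0.0556, 0.0000]

t=0: k=[54 0 0 0]
t=1: x=[48.3300 5.6700 0.0000 0.0000] k=[47 3 0 0]
t=2: x=[42.3800 7.3050 0.3150 0.0000] k=[40 10 0 0]
t=3: x=[36.8500 12.1000 1.0500 0.0000] k=[36 10 0 0]
t=4: x=[33.2700 11.6800 1.0500 0.0000] k=[29 14 4 0]
t=5: x=[27.4250 14.5250 4.6300 0.4200] k=[30 16 5 0]
t=6: x=[28.5300 16.3150 5.6300 0.5250] k=[26 16 2 2]
t=7: x=[24.9500 15.5800 3.4700 2.0000] k=[29 18 1 4]
t=8: x=[27.8450 17.3700 3.1000 3.6850] k=[32 20 2 7]
t=9: x=[30.7400 19.3700 4.4150 6.4750] k=[32 20 0 2]
t=10: x=[30.7400 19.1600 2.3100 1.7900] k=[29 19 1 0]
t=11: x=[27.9500 18.1600 2.7850 0.1050] k=[31 21 2 0]
t=12: x=[29.9500 20.0550 3.7850 0.2100] k=[28 22 4 0]
t=13: x=[27.3700 20.7400 5.4700 0.4200] k=[28 19 1 2]
t=14: x=[27.0550 18.0550 2.9950 1.8950] k=[25 14 5 5]
t=15: x=[23.8450 14.2100 5.9450 5.0000] k=[26 16 6 4]
t=16: x=[24.9500 16.0000 6.8400 4.2100] k=[22 15 4 3]
t=17: x=[21.2650 14.5800 5.0500 3.1050] k=[23 19 2 0]
t=18: x=[22.5800 17.6350 3.5750 0.2100] k=[23 21 3 0]
t=19: x=[22.7900 19.3200 4.5750 0.3150] k=[19 19 5 0]
t=20: x=[19.0000 17.5300 5.9450 0.5250] k=[21 19 3 0]
t=21: x=[20.7900 17.5300 4.3650 0.3150] k=[18 21 0 1]
t=22: x=[18.3150 18.4800 2.3100 0.8950] k=[18 16 6 1]
t=23: x=[17.7900 15.1600 6.5250 1.5250] k=[17 14 5 0]
t=24: x=[16.6850 13.3700 5.4200 0.5250] k=[16 9 7 0]
t=25: x=[15.2650 9.5250 6.4750 0.7350] k=[16 14 3 0]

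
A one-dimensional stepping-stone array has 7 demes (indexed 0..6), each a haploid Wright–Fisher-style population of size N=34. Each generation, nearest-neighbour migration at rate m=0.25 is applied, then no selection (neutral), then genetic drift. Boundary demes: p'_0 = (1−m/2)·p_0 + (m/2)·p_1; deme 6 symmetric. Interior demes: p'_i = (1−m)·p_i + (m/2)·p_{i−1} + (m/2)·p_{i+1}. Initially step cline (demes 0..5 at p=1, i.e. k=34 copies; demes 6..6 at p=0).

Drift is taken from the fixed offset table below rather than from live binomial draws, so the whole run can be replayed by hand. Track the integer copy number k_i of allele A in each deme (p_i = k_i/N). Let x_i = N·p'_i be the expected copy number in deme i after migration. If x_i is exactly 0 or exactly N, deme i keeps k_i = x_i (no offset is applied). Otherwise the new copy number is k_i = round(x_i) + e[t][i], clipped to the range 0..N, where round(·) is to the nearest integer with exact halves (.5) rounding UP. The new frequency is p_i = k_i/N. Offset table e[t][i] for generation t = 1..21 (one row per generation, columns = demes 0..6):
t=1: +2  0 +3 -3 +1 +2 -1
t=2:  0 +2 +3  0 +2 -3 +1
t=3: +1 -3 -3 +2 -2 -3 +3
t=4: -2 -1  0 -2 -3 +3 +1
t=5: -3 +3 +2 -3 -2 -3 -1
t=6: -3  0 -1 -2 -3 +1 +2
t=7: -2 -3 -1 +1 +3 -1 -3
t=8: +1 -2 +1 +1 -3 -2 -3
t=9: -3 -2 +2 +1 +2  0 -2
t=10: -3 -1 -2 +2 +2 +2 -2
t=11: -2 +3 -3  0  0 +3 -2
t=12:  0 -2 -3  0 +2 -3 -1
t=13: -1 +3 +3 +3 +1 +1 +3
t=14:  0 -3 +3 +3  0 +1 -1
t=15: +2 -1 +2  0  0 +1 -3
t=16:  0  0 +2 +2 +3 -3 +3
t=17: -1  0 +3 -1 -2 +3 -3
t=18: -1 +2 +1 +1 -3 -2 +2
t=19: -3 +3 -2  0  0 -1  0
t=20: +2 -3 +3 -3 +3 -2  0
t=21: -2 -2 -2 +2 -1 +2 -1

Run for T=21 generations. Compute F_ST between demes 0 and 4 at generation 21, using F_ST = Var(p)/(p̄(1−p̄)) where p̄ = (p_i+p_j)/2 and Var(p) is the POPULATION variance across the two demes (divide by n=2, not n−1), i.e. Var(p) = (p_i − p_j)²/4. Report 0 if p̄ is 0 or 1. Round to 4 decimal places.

0.0048

t=0: k=[34 34 34 34 34 34 0]
t=1: x=[34.0000 34.0000 34.0000 34.0000 34.0000 29.7500 4.2500] k=[34 34 34 34 34 32 3]
t=2: x=[34.0000 34.0000 34.0000 34.0000 33.7500 28.6250 6.6250] k=[34 34 34 34 34 26 8]
t=3: x=[34.0000 34.0000 34.0000 34.0000 33.0000 24.7500 10.2500] k=[34 34 34 34 31 22 13]
t=4: x=[34.0000 34.0000 34.0000 33.6250 30.2500 22.0000 14.1250] k=[34 34 34 32 27 25 15]
t=5: x=[34.0000 34.0000 33.7500 31.6250 27.3750 24.0000 16.2500] k=[34 34 34 29 25 21 15]
t=6: x=[34.0000 34.0000 33.3750 29.1250 25.0000 20.7500 15.7500] k=[34 34 32 27 22 22 18]
t=7: x=[34.0000 33.7500 31.6250 27.0000 22.6250 21.5000 18.5000] k=[34 31 31 28 26 21 16]
t=8: x=[33.6250 31.3750 30.6250 28.1250 25.6250 21.0000 16.6250] k=[34 29 32 29 23 19 14]
t=9: x=[33.3750 30.0000 31.2500 28.6250 23.2500 18.8750 14.6250] k=[30 28 33 30 25 19 13]
t=10: x=[29.7500 28.8750 32.0000 29.7500 24.8750 19.0000 13.7500] k=[27 28 30 32 27 21 12]
t=11: x=[27.1250 28.1250 30.0000 31.1250 26.8750 20.6250 13.1250] k=[25 31 27 31 27 24 11]
t=12: x=[25.7500 29.7500 28.0000 30.0000 27.1250 22.7500 12.6250] k=[26 28 25 30 29 20 12]
t=13: x=[26.2500 27.3750 26.0000 29.2500 28.0000 20.1250 13.0000] k=[25 30 29 32 29 21 16]
t=14: x=[25.6250 29.2500 29.5000 31.2500 28.3750 21.3750 16.6250] k=[26 26 33 34 28 22 16]
t=15: x=[26.0000 26.8750 32.2500 33.1250 28.0000 22.0000 16.7500] k=[28 26 34 33 28 23 14]
t=16: x=[27.7500 27.2500 32.8750 32.5000 28.0000 22.5000 15.1250] k=[28 27 34 34 31 20 18]
t=17: x=[27.8750 28.0000 33.1250 33.6250 30.0000 21.1250 18.2500] k=[27 28 34 33 28 24 15]
t=18: x=[27.1250 28.6250 33.1250 32.5000 28.1250 23.3750 16.1250] k=[26 31 34 34 25 21 18]
t=19: x=[26.6250 30.7500 33.6250 32.8750 25.6250 21.1250 18.3750] k=[24 34 32 33 26 20 18]
t=20: x=[25.2500 32.5000 32.3750 32.0000 26.1250 20.5000 18.2500] k=[27 30 34 29 29 19 18]
t=21: x=[27.3750 30.1250 32.8750 29.6250 27.7500 20.1250 18.1250] k=[25 28 31 32 27 22 17]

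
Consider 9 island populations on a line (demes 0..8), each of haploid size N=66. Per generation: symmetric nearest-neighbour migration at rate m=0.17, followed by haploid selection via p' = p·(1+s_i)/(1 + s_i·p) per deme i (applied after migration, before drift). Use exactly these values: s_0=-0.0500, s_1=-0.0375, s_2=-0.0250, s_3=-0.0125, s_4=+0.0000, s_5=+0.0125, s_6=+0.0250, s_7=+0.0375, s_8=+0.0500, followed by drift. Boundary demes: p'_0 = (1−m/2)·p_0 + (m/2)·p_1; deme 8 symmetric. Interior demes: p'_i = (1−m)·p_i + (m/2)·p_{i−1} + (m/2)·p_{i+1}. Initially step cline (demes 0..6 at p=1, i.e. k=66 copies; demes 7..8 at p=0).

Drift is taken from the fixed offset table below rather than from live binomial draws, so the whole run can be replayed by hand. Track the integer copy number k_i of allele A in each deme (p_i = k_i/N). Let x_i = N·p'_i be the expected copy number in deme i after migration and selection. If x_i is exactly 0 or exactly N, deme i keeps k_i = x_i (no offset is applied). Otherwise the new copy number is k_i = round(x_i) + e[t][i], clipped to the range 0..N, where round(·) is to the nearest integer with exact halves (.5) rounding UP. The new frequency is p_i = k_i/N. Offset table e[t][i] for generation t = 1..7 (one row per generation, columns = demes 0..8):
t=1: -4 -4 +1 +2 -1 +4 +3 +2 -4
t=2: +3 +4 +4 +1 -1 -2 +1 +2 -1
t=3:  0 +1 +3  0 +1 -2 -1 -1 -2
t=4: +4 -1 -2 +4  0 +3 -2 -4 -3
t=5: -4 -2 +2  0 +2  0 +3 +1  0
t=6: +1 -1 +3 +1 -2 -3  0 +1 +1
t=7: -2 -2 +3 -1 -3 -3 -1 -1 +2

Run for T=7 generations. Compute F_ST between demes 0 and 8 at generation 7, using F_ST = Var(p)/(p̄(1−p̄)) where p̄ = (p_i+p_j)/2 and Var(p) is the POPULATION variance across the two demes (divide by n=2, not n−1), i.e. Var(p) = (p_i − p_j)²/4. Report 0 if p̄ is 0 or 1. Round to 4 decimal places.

t=0: k=[66 66 66 66 66 66 66 0 0]
t=1: x=[66.0000 66.0000 66.0000 66.0000 66.0000 66.0000 60.5155 5.8019 0.0000] k=[66 66 66 66 66 66 64 8 0]
t=2: x=[66.0000 66.0000 66.0000 66.0000 66.0000 65.8321 59.5550 12.4476 0.7136] k=[66 66 66 66 66 64 61 14 0]
t=3: x=[66.0000 66.0000 66.0000 66.0000 65.8300 63.9399 57.4455 17.2703 1.2484] k=[66 66 66 66 66 62 56 16 0]
t=4: x=[66.0000 66.0000 66.0000 66.0000 65.6600 61.8783 53.3642 18.5266 1.4265] k=[66 66 66 66 66 65 51 15 0]
t=5: x=[66.0000 66.0000 66.0000 66.0000 65.9150 63.9202 49.4382 17.2499 1.3375] k=[66 66 66 66 66 64 52 18 1]
t=6: x=[66.0000 66.0000 66.0000 66.0000 65.8300 63.1837 50.4257 19.9537 2.5625] k=[66 66 66 66 64 60 50 21 4]
t=7: x=[66.0000 66.0000 66.0000 65.8279 63.8300 59.5625 48.7020 22.5635 5.6938] k=[66 66 66 65 61 57 48 22 8]

0.7838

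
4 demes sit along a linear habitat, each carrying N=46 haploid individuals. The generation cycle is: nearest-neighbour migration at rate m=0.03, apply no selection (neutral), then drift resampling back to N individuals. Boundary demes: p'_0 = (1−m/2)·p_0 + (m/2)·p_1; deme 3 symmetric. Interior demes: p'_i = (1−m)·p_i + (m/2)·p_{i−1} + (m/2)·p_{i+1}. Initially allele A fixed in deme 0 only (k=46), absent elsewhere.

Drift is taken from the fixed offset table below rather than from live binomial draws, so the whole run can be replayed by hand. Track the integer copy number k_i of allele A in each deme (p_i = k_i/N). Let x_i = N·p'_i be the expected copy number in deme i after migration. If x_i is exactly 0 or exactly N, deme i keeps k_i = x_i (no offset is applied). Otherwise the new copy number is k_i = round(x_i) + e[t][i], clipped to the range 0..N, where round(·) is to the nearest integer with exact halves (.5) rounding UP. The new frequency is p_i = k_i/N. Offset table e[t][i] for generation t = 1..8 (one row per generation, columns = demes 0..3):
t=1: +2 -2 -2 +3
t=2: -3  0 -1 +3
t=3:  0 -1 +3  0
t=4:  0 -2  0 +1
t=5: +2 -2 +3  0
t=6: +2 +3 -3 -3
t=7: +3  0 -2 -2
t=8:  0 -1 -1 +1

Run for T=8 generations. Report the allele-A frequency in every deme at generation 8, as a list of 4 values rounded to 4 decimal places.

t=0: k=[46 0 0 0]
t=1: x=[45.3100 0.6900 0.0000 0.0000] k=[46 0 0 0]
t=2: x=[45.3100 0.6900 0.0000 0.0000] k=[42 1 0 0]
t=3: x=[41.3850 1.6000 0.0150 0.0000] k=[41 1 3 0]
t=4: x=[40.4000 1.6300 2.9250 0.0450] k=[40 0 3 1]
t=5: x=[39.4000 0.6450 2.9250 1.0300] k=[41 0 6 1]
t=6: x=[40.3850 0.7050 5.8350 1.0750] k=[42 4 3 0]
t=7: x=[41.4300 4.5550 2.9700 0.0450] k=[44 5 1 0]
t=8: x=[43.4150 5.5250 1.0450 0.0150] k=[43 5 0 1]

[0.9348, 0.1087, 0.0000, 0.0217]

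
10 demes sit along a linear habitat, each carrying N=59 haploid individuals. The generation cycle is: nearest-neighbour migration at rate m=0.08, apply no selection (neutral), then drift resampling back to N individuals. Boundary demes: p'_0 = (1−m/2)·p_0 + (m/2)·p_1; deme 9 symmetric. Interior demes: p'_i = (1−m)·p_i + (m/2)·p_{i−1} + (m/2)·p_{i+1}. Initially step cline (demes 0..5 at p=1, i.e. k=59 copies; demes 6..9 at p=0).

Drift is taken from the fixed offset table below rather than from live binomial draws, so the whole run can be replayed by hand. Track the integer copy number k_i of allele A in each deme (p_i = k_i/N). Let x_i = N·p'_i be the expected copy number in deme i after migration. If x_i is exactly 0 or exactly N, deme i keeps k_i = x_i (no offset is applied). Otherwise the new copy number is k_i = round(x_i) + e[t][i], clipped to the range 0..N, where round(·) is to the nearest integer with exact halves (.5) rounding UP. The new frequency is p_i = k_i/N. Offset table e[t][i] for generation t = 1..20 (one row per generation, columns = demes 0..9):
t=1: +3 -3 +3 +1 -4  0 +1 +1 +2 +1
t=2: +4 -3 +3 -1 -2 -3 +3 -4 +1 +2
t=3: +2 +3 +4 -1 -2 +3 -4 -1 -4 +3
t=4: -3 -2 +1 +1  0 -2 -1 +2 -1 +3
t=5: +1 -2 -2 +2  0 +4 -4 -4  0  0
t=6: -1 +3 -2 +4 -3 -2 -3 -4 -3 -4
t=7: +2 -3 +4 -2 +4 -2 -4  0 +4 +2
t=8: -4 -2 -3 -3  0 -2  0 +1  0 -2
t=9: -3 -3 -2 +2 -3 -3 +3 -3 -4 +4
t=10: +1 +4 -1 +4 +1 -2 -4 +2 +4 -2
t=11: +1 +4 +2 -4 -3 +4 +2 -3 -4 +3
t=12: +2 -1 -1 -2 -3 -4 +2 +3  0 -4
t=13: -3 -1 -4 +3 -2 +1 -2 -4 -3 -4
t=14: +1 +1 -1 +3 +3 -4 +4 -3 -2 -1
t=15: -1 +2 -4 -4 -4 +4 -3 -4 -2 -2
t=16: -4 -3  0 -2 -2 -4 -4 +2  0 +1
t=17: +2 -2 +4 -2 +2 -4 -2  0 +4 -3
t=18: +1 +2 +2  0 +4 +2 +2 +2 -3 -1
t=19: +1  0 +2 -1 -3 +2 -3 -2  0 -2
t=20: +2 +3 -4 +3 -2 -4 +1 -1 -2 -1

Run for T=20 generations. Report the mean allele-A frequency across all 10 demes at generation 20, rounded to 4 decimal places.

t=0: k=[59 59 59 59 59 59 0 0 0 0]
t=1: x=[59.0000 59.0000 59.0000 59.0000 59.0000 56.6400 2.3600 0.0000 0.0000 0.0000] k=[59 59 59 59 59 57 3 0 0 0]
t=2: x=[59.0000 59.0000 59.0000 59.0000 58.9200 54.9200 5.0400 0.1200 0.0000 0.0000] k=[59 59 59 59 57 52 8 0 0 0]
t=3: x=[59.0000 59.0000 59.0000 58.9200 56.8800 50.4400 9.4400 0.3200 0.0000 0.0000] k=[59 59 59 58 55 53 5 0 0 0]
t=4: x=[59.0000 59.0000 58.9600 57.9200 55.0400 51.1600 6.7200 0.2000 0.0000 0.0000] k=[59 59 59 59 55 49 6 2 0 0]
t=5: x=[59.0000 59.0000 59.0000 58.8400 54.9200 47.5200 7.5600 2.0800 0.0800 0.0000] k=[59 59 59 59 55 52 4 0 0 0]
t=6: x=[59.0000 59.0000 59.0000 58.8400 55.0400 50.2000 5.7600 0.1600 0.0000 0.0000] k=[59 59 59 59 52 48 3 0 0 0]
t=7: x=[59.0000 59.0000 59.0000 58.7200 52.1200 46.3600 4.6800 0.1200 0.0000 0.0000] k=[59 59 59 57 56 44 1 0 0 0]
t=8: x=[59.0000 59.0000 58.9200 57.0400 55.5600 42.7600 2.6800 0.0400 0.0000 0.0000] k=[59 59 56 54 56 41 3 1 0 0]
t=9: x=[59.0000 58.8800 56.0400 54.1600 55.3200 40.0800 4.4400 1.0400 0.0400 0.0000] k=[59 56 54 56 52 37 7 0 0 0]
t=10: x=[58.8800 56.0400 54.1600 55.7600 51.5600 36.4000 7.9200 0.2800 0.0000 0.0000] k=[59 59 53 59 53 34 4 2 0 0]
t=11: x=[59.0000 58.7600 53.4800 58.5200 52.4800 33.5600 5.1200 2.0000 0.0800 0.0000] k=[59 59 55 55 49 38 7 0 0 0]
t=12: x=[59.0000 58.8400 55.1600 54.7600 48.8000 37.2000 7.9600 0.2800 0.0000 0.0000] k=[59 58 54 53 46 33 10 3 0 0]
t=13: x=[58.9600 57.8800 54.1200 52.7600 45.7600 32.6000 10.6400 3.1600 0.1200 0.0000] k=[56 57 50 56 44 34 9 0 0 0]
t=14: x=[56.0400 56.6800 50.5200 55.2800 44.0800 33.4000 9.6400 0.3600 0.0000 0.0000] k=[57 58 50 58 47 29 14 0 0 0]
t=15: x=[57.0400 57.6400 50.6400 57.2400 46.7200 29.1200 14.0400 0.5600 0.0000 0.0000] k=[56 59 47 53 43 33 11 0 0 0]
t=16: x=[56.1200 58.4000 47.7200 52.3600 43.0000 32.5200 11.4400 0.4400 0.0000 0.0000] k=[52 55 48 50 41 29 7 2 0 0]
t=17: x=[52.1200 54.6000 48.3600 49.5600 40.8800 28.6000 7.6800 2.1200 0.0800 0.0000] k=[54 53 52 48 43 25 6 2 4 0]
t=18: x=[53.9600 53.0000 51.8800 47.9600 42.4800 24.9600 6.6000 2.2400 3.7600 0.1600] k=[55 55 54 48 46 27 9 4 1 0]
t=19: x=[55.0000 54.9600 53.8000 48.1600 45.3200 27.0400 9.5200 4.0800 1.0800 0.0400] k=[56 55 56 47 42 29 7 2 1 0]
t=20: x=[55.9600 55.0800 55.6000 47.1600 41.6800 28.6400 7.6800 2.1600 1.0000 0.0400] k=[58 58 52 50 40 25 9 1 0 0]

0.4966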